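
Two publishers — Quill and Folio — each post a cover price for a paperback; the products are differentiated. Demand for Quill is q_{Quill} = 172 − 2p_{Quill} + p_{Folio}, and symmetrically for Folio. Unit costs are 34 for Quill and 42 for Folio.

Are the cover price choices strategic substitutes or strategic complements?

Quill's profit: π = (p_{Quill} − 34)(172 − 2p_{Quill} + p_{Folio}).
∂π/∂p_{Quill} = 240 − 4p_{Quill} + p_{Folio} = 0 ⇒ p_{Quill} = 60 + 0.25p_{Folio}.
The best-response slope dp_{Quill}/dp_{Folio} = 0.25 > 0: the reaction function is upward-sloping, so the choices are strategic complements.

strategic complements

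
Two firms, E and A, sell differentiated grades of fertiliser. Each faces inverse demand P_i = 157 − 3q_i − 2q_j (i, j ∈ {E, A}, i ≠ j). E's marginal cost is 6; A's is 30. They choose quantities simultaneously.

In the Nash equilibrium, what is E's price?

67.125

Firm E's profit: π = q_E(157 − 3q_E − 2q_A) − 6q_E.
∂π/∂q_E = 151 − 6q_E − 2q_A = 0 ⇒ q_E = 151/6 − (1/3)q_A.
Similarly q_A = 127/6 − (1/3)q_E.
Plugging q_A into E's best response: q_E = 151/6 − (1/3)(127/6 − (1/3)q_E) ⇒ (8/9)q_E = 163/9, so q_E = 20.375.
Then q_A = 127/6 − (1/3)·20.375 = 14.375.
P_E = 157 − 3·20.375 − 2·14.375 = 67.125.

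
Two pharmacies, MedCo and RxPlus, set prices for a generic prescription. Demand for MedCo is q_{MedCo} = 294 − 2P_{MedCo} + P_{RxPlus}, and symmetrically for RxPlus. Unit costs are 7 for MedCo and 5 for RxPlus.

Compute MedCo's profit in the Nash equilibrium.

MedCo's profit: π = (P_{MedCo} − 7)(294 − 2P_{MedCo} + P_{RxPlus}).
∂π/∂P_{MedCo} = 308 − 4P_{MedCo} + P_{RxPlus} = 0 ⇒ P_{MedCo} = 77 + 0.25P_{RxPlus}.
Similarly P_{RxPlus} = 76 + 0.25P_{MedCo}.
Substituting the second reaction function into the first: P_{MedCo} = 77 + 0.25(76 + 0.25P_{MedCo}), which gives 0.9375P_{MedCo} = 96 ⇒ P_{MedCo} = 102.4.
Then P_{RxPlus} = 76 + 0.25·102.4 = 101.6.
q_{MedCo} = 294 − 2·102.4 + 101.6 = 190.8.
Profit = (102.4 − 7)·190.8 = 18202.32.

18202.32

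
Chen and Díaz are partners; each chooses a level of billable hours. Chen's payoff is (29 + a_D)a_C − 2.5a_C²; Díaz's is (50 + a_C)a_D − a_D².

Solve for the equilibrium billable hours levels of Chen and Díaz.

Expanding Chen's payoff: 29a_C + a_Da_C − 2.5a_C².
∂π/∂a_C = 29 + a_D − 5a_C = 0, so a_C = 5.8 + 0.2a_D.
Likewise for Díaz: a_D = 25 + 0.5a_C.
Plugging a_D into Chen's best response: a_C = 5.8 + 0.2(25 + 0.5a_C) ⇒ 0.9a_C = 10.8, so a_C = 12.
Then a_D = 25 + 0.5·12 = 31.

12, 31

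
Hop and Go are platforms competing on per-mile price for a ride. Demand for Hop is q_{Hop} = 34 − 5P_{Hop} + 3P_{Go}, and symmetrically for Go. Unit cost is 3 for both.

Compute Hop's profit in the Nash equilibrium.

Hop's profit: π = (P_{Hop} − 3)(34 − 5P_{Hop} + 3P_{Go}).
∂π/∂P_{Hop} = 49 − 10P_{Hop} + 3P_{Go} = 0 ⇒ P_{Hop} = 4.9 + 0.3P_{Go}.
The game is symmetric, so in equilibrium P_{Go} = P_{Hop}: the reaction function gives 0.7P_{Hop} = 4.9, hence P_{Hop} = 7.
q_{Hop} = 34 − 5·7 + 3·7 = 20.
Profit = (7 − 3)·20 = 80.

80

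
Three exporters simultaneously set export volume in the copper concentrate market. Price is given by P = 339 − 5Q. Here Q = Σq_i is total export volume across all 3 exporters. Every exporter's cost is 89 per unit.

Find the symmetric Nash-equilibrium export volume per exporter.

A representative exporter's profit is π_i = q_i(339 − 5Q) − 89q_i, with Q = q_i + Σ_{j≠i} q_j.
First-order condition: 250 − 10q_i − 5Σ_{j≠i} q_j = 0.
In a symmetric equilibrium every exporter chooses the same q, so Σ_{j≠i} q_j = 2q. The condition becomes 250 − 20q = 0, giving q = 250/20 = 12.5.

12.5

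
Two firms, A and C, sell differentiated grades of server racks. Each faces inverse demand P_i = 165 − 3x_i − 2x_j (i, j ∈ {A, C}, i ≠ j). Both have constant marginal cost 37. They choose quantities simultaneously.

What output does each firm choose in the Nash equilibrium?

16

Firm A's profit: π = x_A(165 − 3x_A − 2x_C) − 37x_A.
∂π/∂x_A = 128 − 6x_A − 2x_C = 0 ⇒ x_A = 64/3 − (1/3)x_C.
Setting x_A = x_C in the reaction function: x_A = 64/3 − (1/3)x_A, so x_A = (64/3) / (4/3) = 16.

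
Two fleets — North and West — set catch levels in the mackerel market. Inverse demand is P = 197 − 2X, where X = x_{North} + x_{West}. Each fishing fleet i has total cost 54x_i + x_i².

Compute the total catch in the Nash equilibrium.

Fishing fleet North's profit: π = x_{North}(197 − 2(x_{North} + x_{West})) − 54x_{North} − x_{North}².
∂π/∂x_{North} = 143 − 6x_{North} − 2x_{West} = 0, so x_{North} = 143/6 − (1/3)x_{West}.
The game is symmetric, so in equilibrium x_{West} = x_{North}: the reaction function gives (4/3)x_{North} = 143/6, hence x_{North} = 17.875.
Total catch: 17.875 + 17.875 = 35.75.

35.75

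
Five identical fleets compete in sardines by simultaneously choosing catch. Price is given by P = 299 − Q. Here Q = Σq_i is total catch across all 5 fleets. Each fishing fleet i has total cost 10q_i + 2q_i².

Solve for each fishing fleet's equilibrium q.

A representative fishing fleet's profit is π_i = q_i(299 − Q) − 10q_i − 2q_i², with Q = q_i + Σ_{j≠i} q_j.
First-order condition: 289 − 6q_i − Σ_{j≠i} q_j = 0.
Imposing symmetry (q_j = q for all j) turns Σ_{j≠i} q_j into 4q, so 289 = 10q and q = 28.9.

28.9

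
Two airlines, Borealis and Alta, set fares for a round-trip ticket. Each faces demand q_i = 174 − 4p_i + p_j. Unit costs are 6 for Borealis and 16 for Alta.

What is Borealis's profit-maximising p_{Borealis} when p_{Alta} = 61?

Borealis's profit: π = (p_{Borealis} − 6)(174 − 4p_{Borealis} + p_{Alta}).
∂π/∂p_{Borealis} = 198 − 8p_{Borealis} + p_{Alta} = 0 ⇒ p_{Borealis} = 24.75 + 0.125p_{Alta}.
At p_{Alta} = 61: p_{Borealis} = 24.75 + 0.125·61 = 32.375.

32.375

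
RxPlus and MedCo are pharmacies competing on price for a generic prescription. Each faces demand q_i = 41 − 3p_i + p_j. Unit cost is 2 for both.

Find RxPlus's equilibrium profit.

164.28

RxPlus's profit: π = (p_{RxPlus} − 2)(41 − 3p_{RxPlus} + p_{MedCo}).
∂π/∂p_{RxPlus} = 47 − 6p_{RxPlus} + p_{MedCo} = 0 ⇒ p_{RxPlus} = 47/6 + (1/6)p_{MedCo}.
The game is symmetric, so in equilibrium p_{MedCo} = p_{RxPlus}: the reaction function gives (5/6)p_{RxPlus} = 47/6, hence p_{RxPlus} = 9.4.
q_{RxPlus} = 41 − 3·9.4 + 9.4 = 22.2.
Profit = (9.4 − 2)·22.2 = 164.28.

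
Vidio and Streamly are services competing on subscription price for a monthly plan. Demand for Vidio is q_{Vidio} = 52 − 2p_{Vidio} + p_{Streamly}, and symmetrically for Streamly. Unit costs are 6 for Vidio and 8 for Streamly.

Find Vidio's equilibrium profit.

486.72

Vidio's profit: π = (p_{Vidio} − 6)(52 − 2p_{Vidio} + p_{Streamly}).
∂π/∂p_{Vidio} = 64 − 4p_{Vidio} + p_{Streamly} = 0 ⇒ p_{Vidio} = 16 + 0.25p_{Streamly}.
Similarly p_{Streamly} = 17 + 0.25p_{Vidio}.
Substituting the second reaction function into the first: p_{Vidio} = 16 + 0.25(17 + 0.25p_{Vidio}), which gives 0.9375p_{Vidio} = 20.25 ⇒ p_{Vidio} = 21.6.
Then p_{Streamly} = 17 + 0.25·21.6 = 22.4.
q_{Vidio} = 52 − 2·21.6 + 22.4 = 31.2.
Profit = (21.6 − 6)·31.2 = 486.72.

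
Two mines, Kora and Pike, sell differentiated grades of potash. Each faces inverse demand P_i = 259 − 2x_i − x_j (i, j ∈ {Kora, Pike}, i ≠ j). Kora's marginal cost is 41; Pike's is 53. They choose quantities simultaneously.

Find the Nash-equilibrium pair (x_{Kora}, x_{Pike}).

44.4, 40.4

Mine Kora's profit: π = x_{Kora}(259 − 2x_{Kora} − x_{Pike}) − 41x_{Kora}.
∂π/∂x_{Kora} = 218 − 4x_{Kora} − x_{Pike} = 0 ⇒ x_{Kora} = 54.5 − 0.25x_{Pike}.
Similarly x_{Pike} = 51.5 − 0.25x_{Kora}.
Plugging x_{Pike} into Kora's best response: x_{Kora} = 54.5 − 0.25(51.5 − 0.25x_{Kora}) ⇒ 0.9375x_{Kora} = 41.625, so x_{Kora} = 44.4.
Then x_{Pike} = 51.5 − 0.25·44.4 = 40.4.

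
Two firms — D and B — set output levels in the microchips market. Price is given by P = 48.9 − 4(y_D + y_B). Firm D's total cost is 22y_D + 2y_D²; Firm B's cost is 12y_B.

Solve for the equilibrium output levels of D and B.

0.845, 4.19

Firm D's profit: π = y_D(48.9 − 4(y_D + y_B)) − 22y_D − 2y_D².
∂π/∂y_D = 26.9 − 12y_D − 4y_B = 0, so y_D = 269/120 − (1/3)y_B.
For B: ∂π/∂y_B = 36.9 − 8y_B − 4y_D = 0 ⇒ y_B = 4.6125 − 0.5y_D.
Substituting the second reaction function into the first: y_D = 269/120 − (1/3)(4.6125 − 0.5y_D), which gives (5/6)y_D = 169/240 ⇒ y_D = 0.845.
Then y_B = 4.6125 − 0.5·0.845 = 4.19.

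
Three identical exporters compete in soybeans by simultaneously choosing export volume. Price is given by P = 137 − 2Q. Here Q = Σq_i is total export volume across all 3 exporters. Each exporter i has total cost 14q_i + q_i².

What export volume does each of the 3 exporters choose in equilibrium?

12.3

A representative exporter's profit is π_i = q_i(137 − 2Q) − 14q_i − q_i², with Q = q_i + Σ_{j≠i} q_j.
First-order condition: 123 − 6q_i − 2Σ_{j≠i} q_j = 0.
With identical exporters, set every q_j = q: then 123 − 6q − 4q = 0, i.e. q = 123/10 = 12.3.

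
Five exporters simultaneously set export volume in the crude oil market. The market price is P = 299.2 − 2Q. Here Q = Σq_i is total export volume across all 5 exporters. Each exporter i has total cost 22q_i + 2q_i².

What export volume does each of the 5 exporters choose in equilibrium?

17.325

A representative exporter's profit is π_i = q_i(299.2 − 2Q) − 22q_i − 2q_i², with Q = q_i + Σ_{j≠i} q_j.
First-order condition: 277.2 − 8q_i − 2Σ_{j≠i} q_j = 0.
With identical exporters, set every q_j = q: then 277.2 − 8q − 8q = 0, i.e. q = 277.2/16 = 17.325.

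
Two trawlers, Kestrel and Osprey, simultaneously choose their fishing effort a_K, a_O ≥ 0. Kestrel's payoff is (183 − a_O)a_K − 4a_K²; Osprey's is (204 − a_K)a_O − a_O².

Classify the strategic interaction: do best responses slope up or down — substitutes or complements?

strategic substitutes

Expanding Kestrel's payoff: 183a_K − a_Oa_K − 4a_K².
∂π/∂a_K = 183 − a_O − 8a_K = 0, so a_K = 22.875 − 0.125a_O.
The best-response slope da_K/da_O = −0.125 < 0: the reaction function is downward-sloping, so the choices are strategic substitutes.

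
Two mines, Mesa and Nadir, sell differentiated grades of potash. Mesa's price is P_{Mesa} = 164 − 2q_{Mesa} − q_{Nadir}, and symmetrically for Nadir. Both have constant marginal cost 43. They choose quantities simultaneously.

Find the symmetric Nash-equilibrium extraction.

Mine Mesa's profit: π = q_{Mesa}(164 − 2q_{Mesa} − q_{Nadir}) − 43q_{Mesa}.
∂π/∂q_{Mesa} = 121 − 4q_{Mesa} − q_{Nadir} = 0 ⇒ q_{Mesa} = 30.25 − 0.25q_{Nadir}.
Setting q_{Mesa} = q_{Nadir} in the reaction function: q_{Mesa} = 30.25 − 0.25q_{Mesa}, so q_{Mesa} = 30.25 / 1.25 = 24.2.

24.2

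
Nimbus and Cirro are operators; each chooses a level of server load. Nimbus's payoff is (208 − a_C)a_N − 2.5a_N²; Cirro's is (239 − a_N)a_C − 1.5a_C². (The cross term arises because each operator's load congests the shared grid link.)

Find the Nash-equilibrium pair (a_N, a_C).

27.5, 70.5

Expanding Nimbus's payoff: 208a_N − a_Ca_N − 2.5a_N².
∂π/∂a_N = 208 − a_C − 5a_N = 0, so a_N = 41.6 − 0.2a_C.
Likewise for Cirro: a_C = 239/3 − (1/3)a_N.
Solving the two reaction functions simultaneously: (1 − (−0.2)(−1/3))a_N = 41.6 − 0.2·(239/3), so (14/15)a_N = 77/3 and a_N = 27.5.
Then a_C = 239/3 − (1/3)·27.5 = 70.5.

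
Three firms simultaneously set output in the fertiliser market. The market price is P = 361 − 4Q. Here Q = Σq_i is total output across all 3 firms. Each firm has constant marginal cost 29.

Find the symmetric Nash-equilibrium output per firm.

20.75

A representative firm's profit is π_i = q_i(361 − 4Q) − 29q_i, with Q = q_i + Σ_{j≠i} q_j.
First-order condition: 332 − 8q_i − 4Σ_{j≠i} q_j = 0.
In a symmetric equilibrium every firm chooses the same q, so Σ_{j≠i} q_j = 2q. The condition becomes 332 − 16q = 0, giving q = 332/16 = 20.75.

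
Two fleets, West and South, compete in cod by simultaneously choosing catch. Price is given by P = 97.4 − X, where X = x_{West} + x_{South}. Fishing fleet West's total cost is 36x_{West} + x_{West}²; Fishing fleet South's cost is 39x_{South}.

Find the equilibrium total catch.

Fishing fleet West's profit: π = x_{West}(97.4 − (x_{West} + x_{South})) − 36x_{West} − x_{West}².
∂π/∂x_{West} = 61.4 − 4x_{West} − x_{South} = 0, so x_{West} = 15.35 − 0.25x_{South}.
For South: ∂π/∂x_{South} = 58.4 − 2x_{South} − x_{West} = 0 ⇒ x_{South} = 29.2 − 0.5x_{West}.
Substituting the second reaction function into the first: x_{West} = 15.35 − 0.25(29.2 − 0.5x_{West}), which gives 0.875x_{West} = 8.05 ⇒ x_{West} = 9.2.
Then x_{South} = 29.2 − 0.5·9.2 = 24.6.
Total catch: 9.2 + 24.6 = 33.8.

33.8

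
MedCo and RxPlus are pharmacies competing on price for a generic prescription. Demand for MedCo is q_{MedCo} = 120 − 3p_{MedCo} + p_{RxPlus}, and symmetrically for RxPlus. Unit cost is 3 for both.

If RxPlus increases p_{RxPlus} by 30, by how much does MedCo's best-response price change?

5

MedCo's profit: π = (p_{MedCo} − 3)(120 − 3p_{MedCo} + p_{RxPlus}).
∂π/∂p_{MedCo} = 129 − 6p_{MedCo} + p_{RxPlus} = 0 ⇒ p_{MedCo} = 21.5 + (1/6)p_{RxPlus}.
The reaction-function slope is 1/6, so a 30-unit rise in p_{RxPlus} moves p_{MedCo} by 1/6 × 30 = 5. MedCo's best response rises — the actions are strategic complements.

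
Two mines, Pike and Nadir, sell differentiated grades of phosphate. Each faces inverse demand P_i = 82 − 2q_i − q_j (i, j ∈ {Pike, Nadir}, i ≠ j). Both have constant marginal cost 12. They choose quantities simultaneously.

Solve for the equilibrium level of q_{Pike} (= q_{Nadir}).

Mine Pike's profit: π = q_{Pike}(82 − 2q_{Pike} − q_{Nadir}) − 12q_{Pike}.
∂π/∂q_{Pike} = 70 − 4q_{Pike} − q_{Nadir} = 0 ⇒ q_{Pike} = 17.5 − 0.25q_{Nadir}.
By symmetry q_{Nadir} = q_{Pike}; substituting into the reaction function, 1.25q_{Pike} = 17.5 and q_{Pike} = 14.

14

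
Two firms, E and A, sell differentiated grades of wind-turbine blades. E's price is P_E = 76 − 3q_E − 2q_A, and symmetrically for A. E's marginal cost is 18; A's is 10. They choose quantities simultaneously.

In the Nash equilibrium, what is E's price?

38.25

Firm E's profit: π = q_E(76 − 3q_E − 2q_A) − 18q_E.
∂π/∂q_E = 58 − 6q_E − 2q_A = 0 ⇒ q_E = 29/3 − (1/3)q_A.
Similarly q_A = 11 − (1/3)q_E.
Substituting the second reaction function into the first: q_E = 29/3 − (1/3)(11 − (1/3)q_E), which gives (8/9)q_E = 6 ⇒ q_E = 6.75.
Then q_A = 11 − (1/3)·6.75 = 8.75.
P_E = 76 − 3·6.75 − 2·8.75 = 38.25.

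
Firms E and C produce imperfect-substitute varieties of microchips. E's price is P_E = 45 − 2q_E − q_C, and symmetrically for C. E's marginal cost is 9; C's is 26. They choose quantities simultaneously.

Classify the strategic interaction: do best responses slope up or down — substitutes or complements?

Firm E's profit: π = q_E(45 − 2q_E − q_C) − 9q_E.
∂π/∂q_E = 36 − 4q_E − q_C = 0 ⇒ q_E = 9 − 0.25q_C.
The best-response slope dq_E/dq_C = −0.25 < 0: the reaction function is downward-sloping, so the choices are strategic substitutes.

strategic substitutes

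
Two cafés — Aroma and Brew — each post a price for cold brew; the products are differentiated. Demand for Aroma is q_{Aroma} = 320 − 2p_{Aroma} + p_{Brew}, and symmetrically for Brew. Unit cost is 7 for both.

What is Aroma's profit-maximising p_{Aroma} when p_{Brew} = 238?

143

Aroma's profit: π = (p_{Aroma} − 7)(320 − 2p_{Aroma} + p_{Brew}).
∂π/∂p_{Aroma} = 334 − 4p_{Aroma} + p_{Brew} = 0 ⇒ p_{Aroma} = 83.5 + 0.25p_{Brew}.
At p_{Brew} = 238: p_{Aroma} = 83.5 + 0.25·238 = 143.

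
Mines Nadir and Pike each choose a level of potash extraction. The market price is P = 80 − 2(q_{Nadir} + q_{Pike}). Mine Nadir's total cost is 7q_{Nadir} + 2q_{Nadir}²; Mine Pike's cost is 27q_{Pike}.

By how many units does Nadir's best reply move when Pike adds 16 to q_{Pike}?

-4

Mine Nadir's profit: π = q_{Nadir}(80 − 2(q_{Nadir} + q_{Pike})) − 7q_{Nadir} − 2q_{Nadir}².
∂π/∂q_{Nadir} = 73 − 8q_{Nadir} − 2q_{Pike} = 0, so q_{Nadir} = 9.125 − 0.25q_{Pike}.
The reaction-function slope is −0.25, so a 16-unit rise in q_{Pike} moves q_{Nadir} by −0.25 × 16 = −4. Nadir's best response falls — the actions are strategic substitutes.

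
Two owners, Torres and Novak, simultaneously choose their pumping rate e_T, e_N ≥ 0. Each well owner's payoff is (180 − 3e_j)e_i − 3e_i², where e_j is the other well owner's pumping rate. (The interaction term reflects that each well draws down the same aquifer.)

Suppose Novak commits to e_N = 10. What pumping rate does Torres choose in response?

Torres's payoff is (180 − 3e_N)e_T − 3e_T².
∂π/∂e_T = 180 − 3e_N − 6e_T = 0, so e_T = 30 − 0.5e_N.
At e_N = 10: e_T = 30 − 0.5·10 = 25.

25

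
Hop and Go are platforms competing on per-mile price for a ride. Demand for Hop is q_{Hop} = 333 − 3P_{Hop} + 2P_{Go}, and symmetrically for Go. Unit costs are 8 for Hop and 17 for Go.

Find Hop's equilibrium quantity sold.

248.8125

Hop's profit: π = (P_{Hop} − 8)(333 − 3P_{Hop} + 2P_{Go}).
∂π/∂P_{Hop} = 357 − 6P_{Hop} + 2P_{Go} = 0 ⇒ P_{Hop} = 59.5 + (1/3)P_{Go}.
Similarly P_{Go} = 64 + (1/3)P_{Hop}.
Plugging P_{Go} into Hop's best response: P_{Hop} = 59.5 + (1/3)(64 + (1/3)P_{Hop}) ⇒ (8/9)P_{Hop} = 485/6, so P_{Hop} = 90.9375.
Then P_{Go} = 64 + (1/3)·90.9375 = 94.3125.
q_{Hop} = 333 − 3·90.9375 + 2·94.3125 = 248.8125.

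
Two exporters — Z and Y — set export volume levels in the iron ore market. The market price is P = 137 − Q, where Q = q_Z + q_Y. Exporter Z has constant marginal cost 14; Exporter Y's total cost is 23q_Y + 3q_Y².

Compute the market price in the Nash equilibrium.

72

Exporter Z's profit: π = q_Z(137 − (q_Z + q_Y)) − 14q_Z.
∂π/∂q_Z = 123 − 2q_Z − q_Y = 0, so q_Z = 61.5 − 0.5q_Y.
For Y: ∂π/∂q_Y = 114 − 8q_Y − q_Z = 0 ⇒ q_Y = 14.25 − 0.125q_Z.
Substituting the second reaction function into the first: q_Z = 61.5 − 0.5(14.25 − 0.125q_Z), which gives 0.9375q_Z = 54.375 ⇒ q_Z = 58.
Then q_Y = 14.25 − 0.125·58 = 7.
Equilibrium price: P = 137 − 65 = 72.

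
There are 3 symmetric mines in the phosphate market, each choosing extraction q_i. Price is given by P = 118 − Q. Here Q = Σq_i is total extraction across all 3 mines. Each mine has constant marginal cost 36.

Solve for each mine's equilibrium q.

20.5

A representative mine's profit is π_i = q_i(118 − Q) − 36q_i, with Q = q_i + Σ_{j≠i} q_j.
First-order condition: 82 − 2q_i − Σ_{j≠i} q_j = 0.
With identical mines, set every q_j = q: then 82 − 2q − 2q = 0, i.e. q = 82/4 = 20.5.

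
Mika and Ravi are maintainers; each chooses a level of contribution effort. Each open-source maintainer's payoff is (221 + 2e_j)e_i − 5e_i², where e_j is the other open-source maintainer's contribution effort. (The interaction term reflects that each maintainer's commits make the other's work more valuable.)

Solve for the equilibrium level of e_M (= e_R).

27.625

Mika's payoff is (221 + 2e_R)e_M − 5e_M².
∂π/∂e_M = 221 + 2e_R − 10e_M = 0, so e_M = 22.1 + 0.2e_R.
The game is symmetric, so in equilibrium e_R = e_M: the reaction function gives 0.8e_M = 22.1, hence e_M = 27.625.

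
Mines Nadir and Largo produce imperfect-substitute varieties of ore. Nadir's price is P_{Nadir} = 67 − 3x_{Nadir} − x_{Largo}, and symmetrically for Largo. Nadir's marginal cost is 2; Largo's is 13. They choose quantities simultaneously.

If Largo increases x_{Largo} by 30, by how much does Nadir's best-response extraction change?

-5

Mine Nadir's profit: π = x_{Nadir}(67 − 3x_{Nadir} − x_{Largo}) − 2x_{Nadir}.
∂π/∂x_{Nadir} = 65 − 6x_{Nadir} − x_{Largo} = 0 ⇒ x_{Nadir} = 65/6 − (1/6)x_{Largo}.
The reaction-function slope is −1/6, so a 30-unit rise in x_{Largo} moves x_{Nadir} by −1/6 × 30 = −5. Nadir's best response falls — the actions are strategic substitutes.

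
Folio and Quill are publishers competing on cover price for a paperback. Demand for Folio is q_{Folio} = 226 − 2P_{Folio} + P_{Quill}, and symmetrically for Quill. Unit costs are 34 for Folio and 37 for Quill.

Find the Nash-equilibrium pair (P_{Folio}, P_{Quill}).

Folio's profit: π = (P_{Folio} − 34)(226 − 2P_{Folio} + P_{Quill}).
∂π/∂P_{Folio} = 294 − 4P_{Folio} + P_{Quill} = 0 ⇒ P_{Folio} = 73.5 + 0.25P_{Quill}.
Similarly P_{Quill} = 75 + 0.25P_{Folio}.
Solving the two reaction functions simultaneously: (1 − (0.25)(0.25))P_{Folio} = 73.5 + 0.25·75, so 0.9375P_{Folio} = 92.25 and P_{Folio} = 98.4.
Then P_{Quill} = 75 + 0.25·98.4 = 99.6.

98.4, 99.6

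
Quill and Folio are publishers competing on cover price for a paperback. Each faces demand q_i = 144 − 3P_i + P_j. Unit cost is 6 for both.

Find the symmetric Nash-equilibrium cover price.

Quill's profit: π = (P_{Quill} − 6)(144 − 3P_{Quill} + P_{Folio}).
∂π/∂P_{Quill} = 162 − 6P_{Quill} + P_{Folio} = 0 ⇒ P_{Quill} = 27 + (1/6)P_{Folio}.
Setting P_{Quill} = P_{Folio} in the reaction function: P_{Quill} = 27 + (1/6)P_{Quill}, so P_{Quill} = 27 / (5/6) = 32.4.

32.4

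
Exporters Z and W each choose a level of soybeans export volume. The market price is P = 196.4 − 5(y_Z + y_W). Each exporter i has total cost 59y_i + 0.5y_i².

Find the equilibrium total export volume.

Exporter Z's profit: π = y_Z(196.4 − 5(y_Z + y_W)) − 59y_Z − 0.5y_Z².
∂π/∂y_Z = 137.4 − 11y_Z − 5y_W = 0, so y_Z = 687/55 − (5/11)y_W.
Setting y_Z = y_W in the reaction function: y_Z = 687/55 − (5/11)y_Z, so y_Z = (687/55) / (16/11) = 8.5875.
Total export volume: 8.5875 + 8.5875 = 17.175.

17.175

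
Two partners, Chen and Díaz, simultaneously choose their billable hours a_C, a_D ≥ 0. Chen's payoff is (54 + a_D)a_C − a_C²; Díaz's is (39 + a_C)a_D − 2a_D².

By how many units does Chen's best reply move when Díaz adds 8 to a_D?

Expanding Chen's payoff: 54a_C + a_Da_C − a_C².
∂π/∂a_C = 54 + a_D − 2a_C = 0, so a_C = 27 + 0.5a_D.
The reaction-function slope is 0.5, so an 8-unit rise in a_D moves a_C by 0.5 × 8 = 4. Chen's best response rises — the actions are strategic complements.

4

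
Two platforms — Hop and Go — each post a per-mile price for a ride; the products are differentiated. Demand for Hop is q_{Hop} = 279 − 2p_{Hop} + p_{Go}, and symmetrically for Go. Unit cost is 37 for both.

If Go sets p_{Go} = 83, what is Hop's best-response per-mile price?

109

Hop's profit: π = (p_{Hop} − 37)(279 − 2p_{Hop} + p_{Go}).
∂π/∂p_{Hop} = 353 − 4p_{Hop} + p_{Go} = 0 ⇒ p_{Hop} = 88.25 + 0.25p_{Go}.
At p_{Go} = 83: p_{Hop} = 88.25 + 0.25·83 = 109.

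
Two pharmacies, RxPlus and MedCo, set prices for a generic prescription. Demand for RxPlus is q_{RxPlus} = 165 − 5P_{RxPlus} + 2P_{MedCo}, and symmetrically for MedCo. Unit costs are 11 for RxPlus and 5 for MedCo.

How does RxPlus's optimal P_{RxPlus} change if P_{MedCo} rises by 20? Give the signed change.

RxPlus's profit: π = (P_{RxPlus} − 11)(165 − 5P_{RxPlus} + 2P_{MedCo}).
∂π/∂P_{RxPlus} = 220 − 10P_{RxPlus} + 2P_{MedCo} = 0 ⇒ P_{RxPlus} = 22 + 0.2P_{MedCo}.
The reaction-function slope is 0.2, so a 20-unit rise in P_{MedCo} moves P_{RxPlus} by 0.2 × 20 = 4. RxPlus's best response rises — the actions are strategic complements.

4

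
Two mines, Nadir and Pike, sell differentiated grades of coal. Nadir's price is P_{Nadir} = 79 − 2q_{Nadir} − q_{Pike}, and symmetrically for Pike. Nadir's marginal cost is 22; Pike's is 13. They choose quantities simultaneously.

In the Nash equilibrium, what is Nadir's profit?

Mine Nadir's profit: π = q_{Nadir}(79 − 2q_{Nadir} − q_{Pike}) − 22q_{Nadir}.
∂π/∂q_{Nadir} = 57 − 4q_{Nadir} − q_{Pike} = 0 ⇒ q_{Nadir} = 14.25 − 0.25q_{Pike}.
Similarly q_{Pike} = 16.5 − 0.25q_{Nadir}.
Solving the two reaction functions simultaneously: (1 − (−0.25)(−0.25))q_{Nadir} = 14.25 − 0.25·16.5, so 0.9375q_{Nadir} = 10.125 and q_{Nadir} = 10.8.
Then q_{Pike} = 16.5 − 0.25·10.8 = 13.8.
P_{Nadir} = 79 − 2·10.8 − 13.8 = 43.6.
Profit = (43.6 − 22)·10.8 = 233.28.

233.28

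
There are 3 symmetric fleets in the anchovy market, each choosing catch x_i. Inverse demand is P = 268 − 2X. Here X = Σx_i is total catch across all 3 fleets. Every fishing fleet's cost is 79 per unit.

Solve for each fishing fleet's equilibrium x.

23.625

A representative fishing fleet's profit is π_i = x_i(268 − 2X) − 79x_i, with X = x_i + Σ_{j≠i} x_j.
First-order condition: 189 − 4x_i − 2Σ_{j≠i} x_j = 0.
With identical fishing fleets, set every x_j = x: then 189 − 4x − 4x = 0, i.e. x = 189/8 = 23.625.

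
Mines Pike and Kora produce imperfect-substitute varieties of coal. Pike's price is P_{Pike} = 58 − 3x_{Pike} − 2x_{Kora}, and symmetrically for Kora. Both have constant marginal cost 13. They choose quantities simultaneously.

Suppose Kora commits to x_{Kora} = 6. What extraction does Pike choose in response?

Mine Pike's profit: π = x_{Pike}(58 − 3x_{Pike} − 2x_{Kora}) − 13x_{Pike}.
∂π/∂x_{Pike} = 45 − 6x_{Pike} − 2x_{Kora} = 0 ⇒ x_{Pike} = 7.5 − (1/3)x_{Kora}.
At x_{Kora} = 6: x_{Pike} = 7.5 − (1/3)·6 = 5.5.

5.5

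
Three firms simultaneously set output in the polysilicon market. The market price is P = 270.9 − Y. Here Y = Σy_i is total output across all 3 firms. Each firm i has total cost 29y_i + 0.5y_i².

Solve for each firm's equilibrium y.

48.38

A representative firm's profit is π_i = y_i(270.9 − Y) − 29y_i − 0.5y_i², with Y = y_i + Σ_{j≠i} y_j.
First-order condition: 241.9 − 3y_i − Σ_{j≠i} y_j = 0.
With identical firms, set every y_j = y: then 241.9 − 3y − 2y = 0, i.e. y = 241.9/5 = 48.38.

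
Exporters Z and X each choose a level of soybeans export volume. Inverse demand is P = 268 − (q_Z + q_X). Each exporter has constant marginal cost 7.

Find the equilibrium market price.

94

Exporter Z's profit: π = q_Z(268 − (q_Z + q_X)) − 7q_Z.
∂π/∂q_Z = 261 − 2q_Z − q_X = 0, so q_Z = 130.5 − 0.5q_X.
By symmetry q_X = q_Z; substituting into the reaction function, 1.5q_Z = 130.5 and q_Z = 87.
Equilibrium price: P = 268 − 174 = 94.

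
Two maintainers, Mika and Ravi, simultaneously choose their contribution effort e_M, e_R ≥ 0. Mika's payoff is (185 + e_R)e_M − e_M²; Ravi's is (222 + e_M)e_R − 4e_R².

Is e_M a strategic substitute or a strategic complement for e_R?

Expanding Mika's payoff: 185e_M + e_Re_M − e_M².
∂π/∂e_M = 185 + e_R − 2e_M = 0, so e_M = 92.5 + 0.5e_R.
The best-response slope de_M/de_R = 0.5 > 0: the reaction function is upward-sloping, so the choices are strategic complements.

strategic complements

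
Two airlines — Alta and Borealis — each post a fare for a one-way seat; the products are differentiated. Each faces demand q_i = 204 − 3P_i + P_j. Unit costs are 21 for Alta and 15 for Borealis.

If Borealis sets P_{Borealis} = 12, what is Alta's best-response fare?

46.5

Alta's profit: π = (P_{Alta} − 21)(204 − 3P_{Alta} + P_{Borealis}).
∂π/∂P_{Alta} = 267 − 6P_{Alta} + P_{Borealis} = 0 ⇒ P_{Alta} = 44.5 + (1/6)P_{Borealis}.
At P_{Borealis} = 12: P_{Alta} = 44.5 + (1/6)·12 = 46.5.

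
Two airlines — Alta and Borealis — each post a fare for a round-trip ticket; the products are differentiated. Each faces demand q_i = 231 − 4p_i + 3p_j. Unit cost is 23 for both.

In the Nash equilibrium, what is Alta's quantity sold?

166.4

Alta's profit: π = (p_{Alta} − 23)(231 − 4p_{Alta} + 3p_{Borealis}).
∂π/∂p_{Alta} = 323 − 8p_{Alta} + 3p_{Borealis} = 0 ⇒ p_{Alta} = 40.375 + 0.375p_{Borealis}.
Setting p_{Alta} = p_{Borealis} in the reaction function: p_{Alta} = 40.375 + 0.375p_{Alta}, so p_{Alta} = 40.375 / 0.625 = 64.6.
q_{Alta} = 231 − 4·64.6 + 3·64.6 = 166.4.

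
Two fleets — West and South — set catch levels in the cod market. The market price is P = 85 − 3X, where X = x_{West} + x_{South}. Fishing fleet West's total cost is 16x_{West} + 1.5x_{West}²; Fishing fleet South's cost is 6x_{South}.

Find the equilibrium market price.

39.6

Fishing fleet West's profit: π = x_{West}(85 − 3(x_{West} + x_{South})) − 16x_{West} − 1.5x_{West}².
∂π/∂x_{West} = 69 − 9x_{West} − 3x_{South} = 0, so x_{West} = 23/3 − (1/3)x_{South}.
For South: ∂π/∂x_{South} = 79 − 6x_{South} − 3x_{West} = 0 ⇒ x_{South} = 79/6 − 0.5x_{West}.
Plugging x_{South} into West's best response: x_{West} = 23/3 − (1/3)(79/6 − 0.5x_{West}) ⇒ (5/6)x_{West} = 59/18, so x_{West} = 59/15.
Then x_{South} = 79/6 − 0.5·(59/15) = 11.2.
Equilibrium price: P = 85 − 3·(227/15) = 39.6.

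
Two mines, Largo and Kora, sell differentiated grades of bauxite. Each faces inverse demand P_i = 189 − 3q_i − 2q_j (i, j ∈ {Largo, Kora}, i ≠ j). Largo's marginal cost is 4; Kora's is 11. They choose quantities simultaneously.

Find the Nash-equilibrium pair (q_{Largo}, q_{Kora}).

Mine Largo's profit: π = q_{Largo}(189 − 3q_{Largo} − 2q_{Kora}) − 4q_{Largo}.
∂π/∂q_{Largo} = 185 − 6q_{Largo} − 2q_{Kora} = 0 ⇒ q_{Largo} = 185/6 − (1/3)q_{Kora}.
Similarly q_{Kora} = 89/3 − (1/3)q_{Largo}.
Substituting the second reaction function into the first: q_{Largo} = 185/6 − (1/3)(89/3 − (1/3)q_{Largo}), which gives (8/9)q_{Largo} = 377/18 ⇒ q_{Largo} = 23.5625.
Then q_{Kora} = 89/3 − (1/3)·23.5625 = 21.8125.

23.5625, 21.8125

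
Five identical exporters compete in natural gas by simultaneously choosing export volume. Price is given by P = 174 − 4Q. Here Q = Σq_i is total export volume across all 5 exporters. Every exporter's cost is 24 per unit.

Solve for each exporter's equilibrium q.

A representative exporter's profit is π_i = q_i(174 − 4Q) − 24q_i, with Q = q_i + Σ_{j≠i} q_j.
First-order condition: 150 − 8q_i − 4Σ_{j≠i} q_j = 0.
Imposing symmetry (q_j = q for all j) turns Σ_{j≠i} q_j into 4q, so 150 = 24q and q = 6.25.

6.25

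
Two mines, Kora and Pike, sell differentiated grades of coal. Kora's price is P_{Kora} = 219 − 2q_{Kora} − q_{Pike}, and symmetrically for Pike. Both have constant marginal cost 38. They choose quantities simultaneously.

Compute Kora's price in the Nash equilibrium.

Mine Kora's profit: π = q_{Kora}(219 − 2q_{Kora} − q_{Pike}) − 38q_{Kora}.
∂π/∂q_{Kora} = 181 − 4q_{Kora} − q_{Pike} = 0 ⇒ q_{Kora} = 45.25 − 0.25q_{Pike}.
The game is symmetric, so in equilibrium q_{Pike} = q_{Kora}: the reaction function gives 1.25q_{Kora} = 45.25, hence q_{Kora} = 36.2.
P_{Kora} = 219 − 2·36.2 − 36.2 = 110.4.

110.4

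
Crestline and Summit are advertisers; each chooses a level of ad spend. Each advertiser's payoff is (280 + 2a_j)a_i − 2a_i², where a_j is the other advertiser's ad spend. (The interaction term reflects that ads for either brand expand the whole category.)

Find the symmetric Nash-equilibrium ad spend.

140

Crestline's payoff is (280 + 2a_S)a_C − 2a_C².
∂π/∂a_C = 280 + 2a_S − 4a_C = 0, so a_C = 70 + 0.5a_S.
Setting a_C = a_S in the reaction function: a_C = 70 + 0.5a_C, so a_C = 70 / 0.5 = 140.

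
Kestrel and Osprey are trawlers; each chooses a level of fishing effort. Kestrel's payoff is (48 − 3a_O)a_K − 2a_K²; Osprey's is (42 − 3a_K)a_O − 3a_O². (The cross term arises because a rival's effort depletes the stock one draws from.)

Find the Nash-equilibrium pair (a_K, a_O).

10.8, 1.6

Expanding Kestrel's payoff: 48a_K − 3a_Oa_K − 2a_K².
∂π/∂a_K = 48 − 3a_O − 4a_K = 0, so a_K = 12 − 0.75a_O.
Likewise for Osprey: a_O = 7 − 0.5a_K.
Substituting the second reaction function into the first: a_K = 12 − 0.75(7 − 0.5a_K), which gives 0.625a_K = 6.75 ⇒ a_K = 10.8.
Then a_O = 7 − 0.5·10.8 = 1.6.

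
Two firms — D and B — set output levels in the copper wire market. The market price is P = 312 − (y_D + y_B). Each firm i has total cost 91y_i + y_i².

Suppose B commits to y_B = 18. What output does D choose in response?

50.75

Firm D's profit: π = y_D(312 − (y_D + y_B)) − 91y_D − y_D².
∂π/∂y_D = 221 − 4y_D − y_B = 0, so y_D = 55.25 − 0.25y_B.
At y_B = 18: y_D = 55.25 − 0.25·18 = 50.75.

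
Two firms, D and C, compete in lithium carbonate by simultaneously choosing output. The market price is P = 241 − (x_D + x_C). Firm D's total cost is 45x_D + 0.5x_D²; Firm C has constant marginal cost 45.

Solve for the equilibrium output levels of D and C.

Firm D's profit: π = x_D(241 − (x_D + x_C)) − 45x_D − 0.5x_D².
∂π/∂x_D = 196 − 3x_D − x_C = 0, so x_D = 196/3 − (1/3)x_C.
For C: ∂π/∂x_C = 196 − 2x_C − x_D = 0 ⇒ x_C = 98 − 0.5x_D.
Substituting the second reaction function into the first: x_D = 196/3 − (1/3)(98 − 0.5x_D), which gives (5/6)x_D = 98/3 ⇒ x_D = 39.2.
Then x_C = 98 − 0.5·39.2 = 78.4.

39.2, 78.4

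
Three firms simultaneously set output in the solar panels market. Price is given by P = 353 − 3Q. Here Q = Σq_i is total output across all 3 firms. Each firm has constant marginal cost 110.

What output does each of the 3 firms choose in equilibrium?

A representative firm's profit is π_i = q_i(353 − 3Q) − 110q_i, with Q = q_i + Σ_{j≠i} q_j.
First-order condition: 243 − 6q_i − 3Σ_{j≠i} q_j = 0.
Imposing symmetry (q_j = q for all j) turns Σ_{j≠i} q_j into 2q, so 243 = 12q and q = 20.25.

20.25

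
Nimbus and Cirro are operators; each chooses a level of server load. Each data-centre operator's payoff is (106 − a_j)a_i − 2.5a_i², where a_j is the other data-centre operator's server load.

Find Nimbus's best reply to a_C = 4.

20.4

Nimbus's payoff is (106 − a_C)a_N − 2.5a_N².
∂π/∂a_N = 106 − a_C − 5a_N = 0, so a_N = 21.2 − 0.2a_C.
At a_C = 4: a_N = 21.2 − 0.2·4 = 20.4.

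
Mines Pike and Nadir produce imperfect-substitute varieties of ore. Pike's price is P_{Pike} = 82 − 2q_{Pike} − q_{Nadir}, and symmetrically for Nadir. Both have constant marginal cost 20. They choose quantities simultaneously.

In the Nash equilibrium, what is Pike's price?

44.8

Mine Pike's profit: π = q_{Pike}(82 − 2q_{Pike} − q_{Nadir}) − 20q_{Pike}.
∂π/∂q_{Pike} = 62 − 4q_{Pike} − q_{Nadir} = 0 ⇒ q_{Pike} = 15.5 − 0.25q_{Nadir}.
Setting q_{Pike} = q_{Nadir} in the reaction function: q_{Pike} = 15.5 − 0.25q_{Pike}, so q_{Pike} = 15.5 / 1.25 = 12.4.
P_{Pike} = 82 − 2·12.4 − 12.4 = 44.8.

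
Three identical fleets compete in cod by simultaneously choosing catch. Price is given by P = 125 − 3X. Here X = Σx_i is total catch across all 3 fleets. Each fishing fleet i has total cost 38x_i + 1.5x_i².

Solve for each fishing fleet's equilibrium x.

5.8

A representative fishing fleet's profit is π_i = x_i(125 − 3X) − 38x_i − 1.5x_i², with X = x_i + Σ_{j≠i} x_j.
First-order condition: 87 − 9x_i − 3Σ_{j≠i} x_j = 0.
In a symmetric equilibrium every fishing fleet chooses the same x, so Σ_{j≠i} x_j = 2x. The condition becomes 87 − 15x = 0, giving x = 87/15 = 5.8.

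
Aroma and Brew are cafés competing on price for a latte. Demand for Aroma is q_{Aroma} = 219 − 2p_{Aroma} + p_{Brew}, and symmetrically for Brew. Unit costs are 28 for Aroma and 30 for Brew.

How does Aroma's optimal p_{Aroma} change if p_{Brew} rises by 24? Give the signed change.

Aroma's profit: π = (p_{Aroma} − 28)(219 − 2p_{Aroma} + p_{Brew}).
∂π/∂p_{Aroma} = 275 − 4p_{Aroma} + p_{Brew} = 0 ⇒ p_{Aroma} = 68.75 + 0.25p_{Brew}.
The reaction-function slope is 0.25, so a 24-unit rise in p_{Brew} moves p_{Aroma} by 0.25 × 24 = 6. Aroma's best response rises — the actions are strategic complements.

6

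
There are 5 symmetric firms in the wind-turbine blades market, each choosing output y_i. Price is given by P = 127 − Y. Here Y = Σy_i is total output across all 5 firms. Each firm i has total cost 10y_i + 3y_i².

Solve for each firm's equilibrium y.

9.75

A representative firm's profit is π_i = y_i(127 − Y) − 10y_i − 3y_i², with Y = y_i + Σ_{j≠i} y_j.
First-order condition: 117 − 8y_i − Σ_{j≠i} y_j = 0.
With identical firms, set every y_j = y: then 117 − 8y − 4y = 0, i.e. y = 117/12 = 9.75.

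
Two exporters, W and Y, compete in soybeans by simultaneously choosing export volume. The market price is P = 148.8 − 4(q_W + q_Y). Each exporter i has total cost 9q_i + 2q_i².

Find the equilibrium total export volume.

17.475

Exporter W's profit: π = q_W(148.8 − 4(q_W + q_Y)) − 9q_W − 2q_W².
∂π/∂q_W = 139.8 − 12q_W − 4q_Y = 0, so q_W = 11.65 − (1/3)q_Y.
The game is symmetric, so in equilibrium q_Y = q_W: the reaction function gives (4/3)q_W = 11.65, hence q_W = 8.7375.
Total export volume: 8.7375 + 8.7375 = 17.475.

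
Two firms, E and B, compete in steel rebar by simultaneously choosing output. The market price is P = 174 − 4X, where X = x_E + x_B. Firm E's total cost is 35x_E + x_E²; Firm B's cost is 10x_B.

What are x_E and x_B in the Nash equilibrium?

Firm E's profit: π = x_E(174 − 4(x_E + x_B)) − 35x_E − x_E².
∂π/∂x_E = 139 − 10x_E − 4x_B = 0, so x_E = 13.9 − 0.4x_B.
For B: ∂π/∂x_B = 164 − 8x_B − 4x_E = 0 ⇒ x_B = 20.5 − 0.5x_E.
Substituting the second reaction function into the first: x_E = 13.9 − 0.4(20.5 − 0.5x_E), which gives 0.8x_E = 5.7 ⇒ x_E = 7.125.
Then x_B = 20.5 − 0.5·7.125 = 16.9375.

7.125, 16.9375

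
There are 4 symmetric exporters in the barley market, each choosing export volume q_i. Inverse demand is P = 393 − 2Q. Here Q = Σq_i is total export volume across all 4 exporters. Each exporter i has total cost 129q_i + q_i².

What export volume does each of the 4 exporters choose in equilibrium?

A representative exporter's profit is π_i = q_i(393 − 2Q) − 129q_i − q_i², with Q = q_i + Σ_{j≠i} q_j.
First-order condition: 264 − 6q_i − 2Σ_{j≠i} q_j = 0.
In a symmetric equilibrium every exporter chooses the same q, so Σ_{j≠i} q_j = 3q. The condition becomes 264 − 12q = 0, giving q = 264/12 = 22.

22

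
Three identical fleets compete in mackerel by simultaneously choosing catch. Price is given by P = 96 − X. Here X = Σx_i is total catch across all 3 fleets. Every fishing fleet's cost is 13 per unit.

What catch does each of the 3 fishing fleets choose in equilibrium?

20.75

A representative fishing fleet's profit is π_i = x_i(96 − X) − 13x_i, with X = x_i + Σ_{j≠i} x_j.
First-order condition: 83 − 2x_i − Σ_{j≠i} x_j = 0.
In a symmetric equilibrium every fishing fleet chooses the same x, so Σ_{j≠i} x_j = 2x. The condition becomes 83 − 4x = 0, giving x = 83/4 = 20.75.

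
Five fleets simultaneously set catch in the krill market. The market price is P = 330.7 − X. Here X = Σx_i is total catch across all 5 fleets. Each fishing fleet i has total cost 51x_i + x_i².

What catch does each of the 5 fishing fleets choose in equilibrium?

A representative fishing fleet's profit is π_i = x_i(330.7 − X) − 51x_i − x_i², with X = x_i + Σ_{j≠i} x_j.
First-order condition: 279.7 − 4x_i − Σ_{j≠i} x_j = 0.
Imposing symmetry (x_j = x for all j) turns Σ_{j≠i} x_j into 4x, so 279.7 = 8x and x = 34.9625.

34.9625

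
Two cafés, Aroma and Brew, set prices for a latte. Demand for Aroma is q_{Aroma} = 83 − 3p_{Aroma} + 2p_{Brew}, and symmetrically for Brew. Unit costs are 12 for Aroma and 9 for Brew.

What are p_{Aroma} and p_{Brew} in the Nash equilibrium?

Aroma's profit: π = (p_{Aroma} − 12)(83 − 3p_{Aroma} + 2p_{Brew}).
∂π/∂p_{Aroma} = 119 − 6p_{Aroma} + 2p_{Brew} = 0 ⇒ p_{Aroma} = 119/6 + (1/3)p_{Brew}.
Similarly p_{Brew} = 55/3 + (1/3)p_{Aroma}.
Substituting the second reaction function into the first: p_{Aroma} = 119/6 + (1/3)(55/3 + (1/3)p_{Aroma}), which gives (8/9)p_{Aroma} = 467/18 ⇒ p_{Aroma} = 29.1875.
Then p_{Brew} = 55/3 + (1/3)·29.1875 = 28.0625.

29.1875, 28.0625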